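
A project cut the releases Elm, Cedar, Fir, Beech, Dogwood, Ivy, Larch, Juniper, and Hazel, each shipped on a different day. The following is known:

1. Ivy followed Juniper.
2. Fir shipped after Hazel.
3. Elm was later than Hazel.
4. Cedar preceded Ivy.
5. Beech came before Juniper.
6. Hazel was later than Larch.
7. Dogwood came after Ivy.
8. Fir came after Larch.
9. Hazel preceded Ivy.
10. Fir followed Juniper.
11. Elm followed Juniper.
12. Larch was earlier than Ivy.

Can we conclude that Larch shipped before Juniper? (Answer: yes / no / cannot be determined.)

cannot be determined

No chain of stated constraints runs from Larch to Juniper, and none runs from Juniper to Larch either.
So the relative order of Larch and Juniper is not fixed by the given facts.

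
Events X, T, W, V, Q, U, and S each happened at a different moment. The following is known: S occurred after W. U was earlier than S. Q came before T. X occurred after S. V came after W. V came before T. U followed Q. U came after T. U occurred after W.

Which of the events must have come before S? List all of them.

Directly stated before S: U and W.
Q reaches S via Q → U → S.
T reaches S via T → U → S.
V reaches S via V → T → U → S.

Q, T, U, V, W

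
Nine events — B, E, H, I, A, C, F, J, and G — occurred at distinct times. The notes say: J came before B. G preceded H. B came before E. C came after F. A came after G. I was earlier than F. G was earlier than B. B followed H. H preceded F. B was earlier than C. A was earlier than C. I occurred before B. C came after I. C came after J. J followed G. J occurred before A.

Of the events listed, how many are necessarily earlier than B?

Directly stated before B: G, H, I, and J.
No chain forces C (or any of the others) ahead of B.
That's G, H, I, and J — 4 in all.

4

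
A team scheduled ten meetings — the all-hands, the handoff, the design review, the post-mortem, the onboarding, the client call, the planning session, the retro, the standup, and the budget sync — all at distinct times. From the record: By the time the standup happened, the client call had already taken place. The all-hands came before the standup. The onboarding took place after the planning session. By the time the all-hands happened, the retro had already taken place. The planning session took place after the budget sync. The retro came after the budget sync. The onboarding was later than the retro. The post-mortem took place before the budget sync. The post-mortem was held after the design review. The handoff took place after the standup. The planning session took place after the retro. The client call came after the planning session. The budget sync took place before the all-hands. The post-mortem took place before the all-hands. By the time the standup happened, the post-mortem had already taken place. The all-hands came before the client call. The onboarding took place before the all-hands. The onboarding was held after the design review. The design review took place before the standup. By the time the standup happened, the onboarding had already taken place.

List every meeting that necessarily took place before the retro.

the budget sync, the design review, the post-mortem

Directly stated before the retro: the budget sync.
The design review reaches the retro via the design review → the post-mortem → the budget sync → the retro.
The post-mortem reaches the retro via the post-mortem → the budget sync → the retro.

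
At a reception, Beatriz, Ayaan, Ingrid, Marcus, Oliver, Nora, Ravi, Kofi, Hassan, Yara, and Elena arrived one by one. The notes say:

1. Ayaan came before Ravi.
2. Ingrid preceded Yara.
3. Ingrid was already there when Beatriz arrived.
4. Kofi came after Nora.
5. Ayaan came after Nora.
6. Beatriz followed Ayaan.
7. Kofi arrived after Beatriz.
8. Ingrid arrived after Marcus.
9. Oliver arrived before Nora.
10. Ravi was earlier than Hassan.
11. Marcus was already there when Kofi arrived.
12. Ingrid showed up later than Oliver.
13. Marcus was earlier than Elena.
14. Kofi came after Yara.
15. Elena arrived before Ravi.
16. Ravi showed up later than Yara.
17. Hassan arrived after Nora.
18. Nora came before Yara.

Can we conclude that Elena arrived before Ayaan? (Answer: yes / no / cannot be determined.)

No chain of stated constraints runs from Elena to Ayaan, and none runs from Ayaan to Elena either.
So the relative order of Elena and Ayaan is not fixed by the given facts.

cannot be determined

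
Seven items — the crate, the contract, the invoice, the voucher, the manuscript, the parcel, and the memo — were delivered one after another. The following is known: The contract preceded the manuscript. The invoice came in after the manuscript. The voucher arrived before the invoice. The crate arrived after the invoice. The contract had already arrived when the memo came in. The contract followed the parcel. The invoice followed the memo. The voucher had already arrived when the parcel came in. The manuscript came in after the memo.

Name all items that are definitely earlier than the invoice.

the contract, the manuscript, the memo, the parcel, the voucher

Directly stated before the invoice: the manuscript, the memo, and the voucher.
The contract reaches the invoice via the contract → the manuscript → the invoice.
The parcel reaches the invoice via the parcel → the contract → the manuscript → the invoice.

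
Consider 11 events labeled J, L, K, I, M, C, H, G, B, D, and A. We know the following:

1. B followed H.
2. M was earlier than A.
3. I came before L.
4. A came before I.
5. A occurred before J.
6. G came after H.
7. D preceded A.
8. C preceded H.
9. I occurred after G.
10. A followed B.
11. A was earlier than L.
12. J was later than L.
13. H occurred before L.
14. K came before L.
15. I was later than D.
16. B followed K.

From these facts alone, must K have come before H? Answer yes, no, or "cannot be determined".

No chain of stated constraints runs from K to H, and none runs from H to K either.
So the relative order of K and H is not fixed by the given facts.

cannot be determined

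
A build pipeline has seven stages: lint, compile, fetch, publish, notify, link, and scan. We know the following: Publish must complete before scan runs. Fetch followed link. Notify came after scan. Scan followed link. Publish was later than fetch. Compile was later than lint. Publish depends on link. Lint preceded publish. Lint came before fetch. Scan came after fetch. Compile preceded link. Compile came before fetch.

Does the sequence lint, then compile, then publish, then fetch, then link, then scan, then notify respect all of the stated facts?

The constraints require fetch before publish, but in the proposed sequence publish appears ahead of fetch. That one violation is enough.

no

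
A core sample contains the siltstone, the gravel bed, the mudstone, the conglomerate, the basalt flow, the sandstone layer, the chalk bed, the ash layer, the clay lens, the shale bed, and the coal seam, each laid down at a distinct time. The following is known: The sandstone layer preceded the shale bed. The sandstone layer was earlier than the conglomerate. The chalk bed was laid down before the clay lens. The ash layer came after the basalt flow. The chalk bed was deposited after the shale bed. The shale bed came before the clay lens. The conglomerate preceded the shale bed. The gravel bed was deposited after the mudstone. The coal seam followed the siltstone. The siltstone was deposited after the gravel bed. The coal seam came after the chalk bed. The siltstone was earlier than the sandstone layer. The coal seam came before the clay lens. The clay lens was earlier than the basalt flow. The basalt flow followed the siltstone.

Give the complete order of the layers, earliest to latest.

The constraints fix every adjacent pair, so only one ordering works:
the mudstone → the gravel bed → the siltstone → the sandstone layer → the conglomerate → the shale bed → the chalk bed → the coal seam → the clay lens → the basalt flow → the ash layer.

the mudstone, the gravel bed, the siltstone, the sandstone layer, the conglomerate, the shale bed, the chalk bed, the coal seam, the clay lens, the basalt flow, the ash layer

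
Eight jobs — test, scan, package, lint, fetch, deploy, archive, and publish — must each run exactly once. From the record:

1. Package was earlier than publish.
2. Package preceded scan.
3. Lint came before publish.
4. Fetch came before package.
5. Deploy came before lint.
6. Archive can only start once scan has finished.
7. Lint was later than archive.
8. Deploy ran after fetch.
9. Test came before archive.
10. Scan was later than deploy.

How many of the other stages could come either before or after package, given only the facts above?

Forced before package: fetch; forced after package: archive, lint, publish, and scan.
That leaves deploy and test with no forced order relative to package — 2.

2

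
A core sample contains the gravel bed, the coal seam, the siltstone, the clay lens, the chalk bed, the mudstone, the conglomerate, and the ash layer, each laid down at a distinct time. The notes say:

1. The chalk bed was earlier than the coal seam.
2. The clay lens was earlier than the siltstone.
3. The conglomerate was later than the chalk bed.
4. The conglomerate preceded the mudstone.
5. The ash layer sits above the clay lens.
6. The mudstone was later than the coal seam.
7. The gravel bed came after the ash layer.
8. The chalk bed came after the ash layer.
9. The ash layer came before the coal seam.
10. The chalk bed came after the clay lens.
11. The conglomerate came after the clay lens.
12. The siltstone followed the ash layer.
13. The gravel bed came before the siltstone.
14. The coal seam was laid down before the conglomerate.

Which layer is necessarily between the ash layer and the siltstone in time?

Tracing the constraints gives the ash layer → the gravel bed → the siltstone, so the gravel bed sits after the ash layer and before the siltstone.
No other layer is forced both after the ash layer and before the siltstone.

the gravel bed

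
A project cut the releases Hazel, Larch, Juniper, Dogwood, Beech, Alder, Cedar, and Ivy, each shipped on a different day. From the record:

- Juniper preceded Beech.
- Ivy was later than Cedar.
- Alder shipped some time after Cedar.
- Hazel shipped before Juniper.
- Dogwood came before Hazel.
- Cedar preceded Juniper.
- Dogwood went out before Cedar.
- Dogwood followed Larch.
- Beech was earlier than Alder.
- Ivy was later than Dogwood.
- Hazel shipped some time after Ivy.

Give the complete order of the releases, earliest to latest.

Larch, Dogwood, Cedar, Ivy, Hazel, Juniper, Beech, Alder

The constraints fix every adjacent pair, so only one ordering works:
Larch → Dogwood → Cedar → Ivy → Hazel → Juniper → Beech → Alder.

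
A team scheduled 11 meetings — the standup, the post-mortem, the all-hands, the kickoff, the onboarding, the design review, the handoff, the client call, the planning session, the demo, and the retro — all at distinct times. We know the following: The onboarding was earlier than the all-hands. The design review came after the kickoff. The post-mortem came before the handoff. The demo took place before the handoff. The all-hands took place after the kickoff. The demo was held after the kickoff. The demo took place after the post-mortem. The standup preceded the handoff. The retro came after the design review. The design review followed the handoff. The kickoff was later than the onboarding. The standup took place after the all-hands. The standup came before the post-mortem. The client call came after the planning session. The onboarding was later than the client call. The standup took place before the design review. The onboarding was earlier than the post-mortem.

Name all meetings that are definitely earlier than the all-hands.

Directly stated before the all-hands: the kickoff and the onboarding.
The client call reaches the all-hands via the client call → the onboarding → the all-hands.
The planning session reaches the all-hands via the planning session → the client call → the onboarding → the all-hands.
No chain forces the standup (or any of the others) ahead of the all-hands.

the client call, the kickoff, the onboarding, the planning session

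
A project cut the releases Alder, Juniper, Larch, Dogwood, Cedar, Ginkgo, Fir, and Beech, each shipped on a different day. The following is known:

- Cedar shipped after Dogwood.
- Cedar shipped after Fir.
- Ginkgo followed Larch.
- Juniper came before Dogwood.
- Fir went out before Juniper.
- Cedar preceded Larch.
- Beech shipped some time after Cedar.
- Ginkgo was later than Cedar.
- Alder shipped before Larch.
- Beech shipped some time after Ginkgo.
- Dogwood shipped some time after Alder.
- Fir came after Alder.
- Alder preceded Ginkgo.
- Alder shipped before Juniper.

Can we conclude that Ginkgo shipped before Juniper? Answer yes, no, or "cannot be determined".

no

Tracing the constraints gives Juniper → Dogwood → Cedar → Ginkgo, so Juniper must come before Ginkgo.
That means Ginkgo cannot be before Juniper.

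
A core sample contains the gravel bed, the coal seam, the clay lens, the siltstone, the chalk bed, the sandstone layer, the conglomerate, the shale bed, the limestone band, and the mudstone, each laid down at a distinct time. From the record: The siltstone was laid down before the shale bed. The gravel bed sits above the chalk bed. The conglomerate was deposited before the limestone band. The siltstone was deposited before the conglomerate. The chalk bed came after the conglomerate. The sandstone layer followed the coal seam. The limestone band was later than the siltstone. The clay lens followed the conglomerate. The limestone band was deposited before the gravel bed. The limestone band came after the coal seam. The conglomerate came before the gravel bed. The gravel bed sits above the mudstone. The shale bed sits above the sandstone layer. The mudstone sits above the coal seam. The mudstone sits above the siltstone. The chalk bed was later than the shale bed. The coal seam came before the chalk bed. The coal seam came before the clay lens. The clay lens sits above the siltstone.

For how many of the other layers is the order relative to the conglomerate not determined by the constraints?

4

Forced before the conglomerate: the siltstone; forced after the conglomerate: the chalk bed, the clay lens, the gravel bed, and the limestone band.
That leaves the coal seam, the mudstone, the sandstone layer, and the shale bed with no forced order relative to the conglomerate — 4.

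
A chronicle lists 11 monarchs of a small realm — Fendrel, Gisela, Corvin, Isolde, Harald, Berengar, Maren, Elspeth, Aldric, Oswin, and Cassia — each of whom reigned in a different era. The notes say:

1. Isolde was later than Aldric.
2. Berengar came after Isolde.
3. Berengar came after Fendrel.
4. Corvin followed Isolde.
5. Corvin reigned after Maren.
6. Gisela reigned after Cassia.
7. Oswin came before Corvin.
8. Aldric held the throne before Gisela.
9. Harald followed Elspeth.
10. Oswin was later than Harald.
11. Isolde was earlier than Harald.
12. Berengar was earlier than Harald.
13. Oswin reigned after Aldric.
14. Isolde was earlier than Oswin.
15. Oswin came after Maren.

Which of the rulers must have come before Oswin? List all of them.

Directly stated before Oswin: Aldric, Harald, Isolde, and Maren.
Berengar reaches Oswin via Berengar → Harald → Oswin.
Elspeth reaches Oswin via Elspeth → Harald → Oswin.
Fendrel reaches Oswin via Fendrel → Berengar → Harald → Oswin.

Aldric, Berengar, Elspeth, Fendrel, Harald, Isolde, Maren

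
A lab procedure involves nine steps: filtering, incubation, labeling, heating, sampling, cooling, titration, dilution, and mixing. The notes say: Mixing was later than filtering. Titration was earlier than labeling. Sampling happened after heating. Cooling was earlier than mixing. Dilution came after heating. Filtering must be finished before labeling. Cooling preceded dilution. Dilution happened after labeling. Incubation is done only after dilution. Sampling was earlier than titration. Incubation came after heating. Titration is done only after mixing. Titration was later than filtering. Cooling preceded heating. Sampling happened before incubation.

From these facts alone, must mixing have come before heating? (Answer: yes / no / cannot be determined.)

No chain of stated constraints runs from mixing to heating, and none runs from heating to mixing either.
So the relative order of mixing and heating is not fixed by the given facts.

cannot be determined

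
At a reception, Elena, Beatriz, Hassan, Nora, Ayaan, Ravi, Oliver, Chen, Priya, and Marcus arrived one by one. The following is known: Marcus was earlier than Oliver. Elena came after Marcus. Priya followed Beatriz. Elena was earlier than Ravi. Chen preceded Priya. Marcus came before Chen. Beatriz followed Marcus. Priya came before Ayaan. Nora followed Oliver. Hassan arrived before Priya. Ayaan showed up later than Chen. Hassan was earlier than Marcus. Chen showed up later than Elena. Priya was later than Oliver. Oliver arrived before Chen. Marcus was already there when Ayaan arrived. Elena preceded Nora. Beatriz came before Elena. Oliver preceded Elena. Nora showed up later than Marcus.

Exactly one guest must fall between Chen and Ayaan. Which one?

Priya

Tracing the constraints gives Chen → Priya → Ayaan, so Priya sits after Chen and before Ayaan.
No other guest is forced both after Chen and before Ayaan.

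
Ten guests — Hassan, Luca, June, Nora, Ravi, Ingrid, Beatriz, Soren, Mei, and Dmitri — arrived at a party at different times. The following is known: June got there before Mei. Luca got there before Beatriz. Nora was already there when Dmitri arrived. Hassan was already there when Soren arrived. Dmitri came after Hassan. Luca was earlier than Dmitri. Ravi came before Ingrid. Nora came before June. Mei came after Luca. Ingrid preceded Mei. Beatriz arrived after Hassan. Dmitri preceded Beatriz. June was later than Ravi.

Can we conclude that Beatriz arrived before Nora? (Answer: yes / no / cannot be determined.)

Tracing the constraints gives Nora → Dmitri → Beatriz, so Nora must come before Beatriz.
That means Beatriz cannot be before Nora.

no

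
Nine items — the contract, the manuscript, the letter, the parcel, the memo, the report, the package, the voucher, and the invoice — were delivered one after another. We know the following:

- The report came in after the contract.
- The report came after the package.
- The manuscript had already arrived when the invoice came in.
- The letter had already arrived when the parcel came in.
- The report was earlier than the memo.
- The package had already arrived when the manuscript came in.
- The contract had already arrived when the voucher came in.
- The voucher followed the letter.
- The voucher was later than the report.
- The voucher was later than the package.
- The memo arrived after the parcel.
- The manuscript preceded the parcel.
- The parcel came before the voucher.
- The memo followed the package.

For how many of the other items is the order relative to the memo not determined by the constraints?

2

Forced before the memo: the contract, the letter, the manuscript, the package, the parcel, and the report.
That leaves the invoice and the voucher with no forced order relative to the memo — 2.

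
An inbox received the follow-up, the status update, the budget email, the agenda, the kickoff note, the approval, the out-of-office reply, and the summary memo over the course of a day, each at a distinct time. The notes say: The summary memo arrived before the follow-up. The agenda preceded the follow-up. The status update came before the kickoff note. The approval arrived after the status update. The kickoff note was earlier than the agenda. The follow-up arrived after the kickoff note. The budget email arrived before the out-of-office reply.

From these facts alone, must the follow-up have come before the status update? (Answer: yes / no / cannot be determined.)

Tracing the constraints gives the status update → the kickoff note → the follow-up, so the status update must come before the follow-up.
That means the follow-up cannot be before the status update.

no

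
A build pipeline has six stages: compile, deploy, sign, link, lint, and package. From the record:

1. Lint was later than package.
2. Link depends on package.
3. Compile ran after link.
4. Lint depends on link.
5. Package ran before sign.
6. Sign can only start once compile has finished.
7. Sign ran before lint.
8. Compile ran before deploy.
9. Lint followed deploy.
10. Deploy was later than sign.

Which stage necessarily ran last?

lint

Every other stage has a chain of constraints placing it before lint, so lint is last.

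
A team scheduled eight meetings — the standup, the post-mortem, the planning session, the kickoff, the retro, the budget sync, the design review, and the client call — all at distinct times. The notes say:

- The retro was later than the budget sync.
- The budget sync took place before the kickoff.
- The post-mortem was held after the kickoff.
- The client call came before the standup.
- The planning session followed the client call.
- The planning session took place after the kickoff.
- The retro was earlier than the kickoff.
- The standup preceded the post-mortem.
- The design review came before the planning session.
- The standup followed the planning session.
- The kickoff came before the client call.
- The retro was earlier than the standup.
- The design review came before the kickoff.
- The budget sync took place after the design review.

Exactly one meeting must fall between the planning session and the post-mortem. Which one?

the standup

Tracing the constraints gives the planning session → the standup → the post-mortem, so the standup sits after the planning session and before the post-mortem.
No other meeting is forced both after the planning session and before the post-mortem.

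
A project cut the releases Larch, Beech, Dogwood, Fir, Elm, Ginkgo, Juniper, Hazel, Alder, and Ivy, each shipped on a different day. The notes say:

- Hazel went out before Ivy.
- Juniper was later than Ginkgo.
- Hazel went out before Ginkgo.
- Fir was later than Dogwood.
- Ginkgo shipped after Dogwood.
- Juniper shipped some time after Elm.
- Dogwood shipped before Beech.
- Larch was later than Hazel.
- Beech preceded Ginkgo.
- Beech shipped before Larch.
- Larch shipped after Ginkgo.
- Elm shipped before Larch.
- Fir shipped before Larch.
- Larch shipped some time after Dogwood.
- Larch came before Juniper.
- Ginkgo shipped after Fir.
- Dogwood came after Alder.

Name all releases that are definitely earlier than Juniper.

Alder, Beech, Dogwood, Elm, Fir, Ginkgo, Hazel, Larch

Directly stated before Juniper: Elm, Ginkgo, and Larch.
Alder reaches Juniper via Alder → Dogwood → Larch → Juniper.
Beech reaches Juniper via Beech → Ginkgo → Juniper.
Dogwood reaches Juniper via Dogwood → Larch → Juniper.
Likewise Fir and Hazel each reach Juniper by chaining the stated constraints.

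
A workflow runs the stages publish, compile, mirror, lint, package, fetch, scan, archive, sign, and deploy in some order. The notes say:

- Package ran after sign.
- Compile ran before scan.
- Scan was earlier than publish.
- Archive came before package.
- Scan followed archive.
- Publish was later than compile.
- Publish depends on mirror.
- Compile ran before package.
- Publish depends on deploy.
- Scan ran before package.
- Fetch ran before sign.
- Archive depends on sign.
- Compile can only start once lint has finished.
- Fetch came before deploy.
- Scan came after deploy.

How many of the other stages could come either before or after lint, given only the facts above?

5

Forced after lint: compile, package, publish, and scan.
That leaves archive, deploy, fetch, mirror, and sign with no forced order relative to lint — 5.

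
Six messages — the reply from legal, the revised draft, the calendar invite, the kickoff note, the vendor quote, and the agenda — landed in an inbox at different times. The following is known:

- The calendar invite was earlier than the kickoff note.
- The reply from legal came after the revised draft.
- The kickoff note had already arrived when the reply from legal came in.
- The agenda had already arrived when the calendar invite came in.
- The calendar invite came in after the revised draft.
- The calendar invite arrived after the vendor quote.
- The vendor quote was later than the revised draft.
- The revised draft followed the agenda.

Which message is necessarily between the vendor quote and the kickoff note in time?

the calendar invite

Tracing the constraints gives the vendor quote → the calendar invite → the kickoff note, so the calendar invite sits after the vendor quote and before the kickoff note.
No other message is forced both after the vendor quote and before the kickoff note.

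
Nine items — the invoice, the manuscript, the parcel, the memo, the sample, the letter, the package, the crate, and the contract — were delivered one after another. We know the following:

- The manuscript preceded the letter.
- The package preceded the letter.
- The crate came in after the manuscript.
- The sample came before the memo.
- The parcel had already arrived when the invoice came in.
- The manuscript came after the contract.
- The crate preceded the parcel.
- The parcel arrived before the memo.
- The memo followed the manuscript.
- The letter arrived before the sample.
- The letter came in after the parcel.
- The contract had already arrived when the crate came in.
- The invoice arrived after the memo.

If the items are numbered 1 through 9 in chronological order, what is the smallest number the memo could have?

The contract, the crate, the letter, the manuscript, the package, the parcel, and the sample must all come before the memo — 7 forced predecessors.
Nothing else is forced ahead of the memo, so its earliest slot is position 7 + 1 = 8.

8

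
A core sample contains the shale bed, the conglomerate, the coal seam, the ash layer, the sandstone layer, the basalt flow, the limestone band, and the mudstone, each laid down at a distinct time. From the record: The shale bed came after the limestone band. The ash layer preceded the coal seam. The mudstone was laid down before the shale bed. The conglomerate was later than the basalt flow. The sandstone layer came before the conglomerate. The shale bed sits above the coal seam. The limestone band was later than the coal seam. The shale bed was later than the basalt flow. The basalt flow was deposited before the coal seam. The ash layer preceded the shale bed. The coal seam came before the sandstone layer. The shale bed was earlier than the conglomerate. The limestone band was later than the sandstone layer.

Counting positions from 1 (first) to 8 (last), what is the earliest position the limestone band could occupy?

The ash layer, the basalt flow, the coal seam, and the sandstone layer must all come before the limestone band — 4 forced predecessors.
Nothing else is forced ahead of the limestone band, so its earliest slot is position 4 + 1 = 5.

5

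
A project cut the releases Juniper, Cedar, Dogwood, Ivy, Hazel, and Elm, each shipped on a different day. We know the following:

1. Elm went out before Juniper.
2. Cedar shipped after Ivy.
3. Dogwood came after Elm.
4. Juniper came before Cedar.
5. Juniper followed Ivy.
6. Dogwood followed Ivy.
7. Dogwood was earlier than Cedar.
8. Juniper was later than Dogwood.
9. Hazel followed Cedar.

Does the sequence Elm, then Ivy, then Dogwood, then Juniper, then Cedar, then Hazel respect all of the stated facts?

yes

Check each stated constraint against the proposed order — e.g. Ivy is ahead of Cedar; Elm is ahead of Juniper. Every pair is in the required order; nothing is violated.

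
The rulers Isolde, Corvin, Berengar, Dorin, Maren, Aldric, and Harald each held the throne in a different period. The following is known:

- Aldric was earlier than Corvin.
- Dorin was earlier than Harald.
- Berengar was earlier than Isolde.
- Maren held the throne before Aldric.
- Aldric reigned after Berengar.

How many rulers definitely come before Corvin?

3

Directly stated before Corvin: Aldric.
Berengar reaches Corvin via Berengar → Aldric → Corvin.
Maren reaches Corvin via Maren → Aldric → Corvin.
That's Aldric, Berengar, and Maren — 3 in all.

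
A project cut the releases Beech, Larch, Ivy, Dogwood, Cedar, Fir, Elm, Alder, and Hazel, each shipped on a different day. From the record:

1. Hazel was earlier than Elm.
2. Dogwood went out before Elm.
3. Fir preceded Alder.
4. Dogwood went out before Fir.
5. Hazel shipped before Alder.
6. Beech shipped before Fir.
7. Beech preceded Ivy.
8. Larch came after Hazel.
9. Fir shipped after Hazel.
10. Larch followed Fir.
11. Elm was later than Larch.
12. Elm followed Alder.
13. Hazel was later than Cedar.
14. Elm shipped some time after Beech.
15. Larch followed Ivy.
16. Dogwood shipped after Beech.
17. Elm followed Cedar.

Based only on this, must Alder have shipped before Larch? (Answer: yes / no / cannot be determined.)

No chain of stated constraints runs from Alder to Larch, and none runs from Larch to Alder either.
So the relative order of Alder and Larch is not fixed by the given facts.

cannot be determined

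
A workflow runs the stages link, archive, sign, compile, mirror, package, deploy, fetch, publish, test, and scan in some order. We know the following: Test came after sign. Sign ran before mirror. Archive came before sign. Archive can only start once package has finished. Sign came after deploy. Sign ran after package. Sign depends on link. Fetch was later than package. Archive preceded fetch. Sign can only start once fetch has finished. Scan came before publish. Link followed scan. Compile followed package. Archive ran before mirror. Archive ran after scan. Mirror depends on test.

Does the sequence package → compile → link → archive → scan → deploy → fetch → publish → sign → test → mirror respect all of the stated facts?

The constraints require scan before archive, but in the proposed sequence archive appears ahead of scan. That one violation is enough.

no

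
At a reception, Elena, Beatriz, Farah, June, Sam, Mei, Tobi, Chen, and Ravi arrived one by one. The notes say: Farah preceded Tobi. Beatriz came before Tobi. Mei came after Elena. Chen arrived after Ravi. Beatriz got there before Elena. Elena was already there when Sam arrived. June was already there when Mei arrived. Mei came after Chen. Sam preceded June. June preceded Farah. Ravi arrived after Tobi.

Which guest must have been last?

Mei

Every other guest has a chain of constraints placing them before Mei, so Mei is last.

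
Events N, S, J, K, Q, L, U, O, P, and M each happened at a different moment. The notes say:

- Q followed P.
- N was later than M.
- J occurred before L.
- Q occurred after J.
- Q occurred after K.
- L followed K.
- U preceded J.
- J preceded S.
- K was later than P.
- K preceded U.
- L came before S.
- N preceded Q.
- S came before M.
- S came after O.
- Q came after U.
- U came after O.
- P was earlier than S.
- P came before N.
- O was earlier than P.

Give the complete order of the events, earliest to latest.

The constraints fix every adjacent pair, so only one ordering works:
O → P → K → U → J → L → S → M → N → Q.

O, P, K, U, J, L, S, M, N, Q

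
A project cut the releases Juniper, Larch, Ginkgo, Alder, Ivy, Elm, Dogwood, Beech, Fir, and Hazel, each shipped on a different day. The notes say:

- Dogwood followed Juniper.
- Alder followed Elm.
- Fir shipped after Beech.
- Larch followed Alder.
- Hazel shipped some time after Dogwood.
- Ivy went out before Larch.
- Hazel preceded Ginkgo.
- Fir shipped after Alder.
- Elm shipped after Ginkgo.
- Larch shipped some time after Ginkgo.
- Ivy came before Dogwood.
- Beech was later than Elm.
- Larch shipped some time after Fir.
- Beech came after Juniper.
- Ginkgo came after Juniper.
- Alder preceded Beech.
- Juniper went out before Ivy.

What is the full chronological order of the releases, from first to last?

The constraints fix every adjacent pair, so only one ordering works:
Juniper → Ivy → Dogwood → Hazel → Ginkgo → Elm → Alder → Beech → Fir → Larch.

Juniper, Ivy, Dogwood, Hazel, Ginkgo, Elm, Alder, Beech, Fir, Larch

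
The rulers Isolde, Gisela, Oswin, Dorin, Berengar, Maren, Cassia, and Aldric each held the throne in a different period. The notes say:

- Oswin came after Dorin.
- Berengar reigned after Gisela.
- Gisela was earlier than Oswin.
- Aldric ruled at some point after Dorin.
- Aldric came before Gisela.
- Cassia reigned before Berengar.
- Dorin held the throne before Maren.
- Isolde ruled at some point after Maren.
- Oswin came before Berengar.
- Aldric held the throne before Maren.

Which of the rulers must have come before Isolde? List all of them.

Aldric, Dorin, Maren

Directly stated before Isolde: Maren.
Aldric reaches Isolde via Aldric → Maren → Isolde.
Dorin reaches Isolde via Dorin → Maren → Isolde.
No chain forces Gisela (or any of the others) ahead of Isolde.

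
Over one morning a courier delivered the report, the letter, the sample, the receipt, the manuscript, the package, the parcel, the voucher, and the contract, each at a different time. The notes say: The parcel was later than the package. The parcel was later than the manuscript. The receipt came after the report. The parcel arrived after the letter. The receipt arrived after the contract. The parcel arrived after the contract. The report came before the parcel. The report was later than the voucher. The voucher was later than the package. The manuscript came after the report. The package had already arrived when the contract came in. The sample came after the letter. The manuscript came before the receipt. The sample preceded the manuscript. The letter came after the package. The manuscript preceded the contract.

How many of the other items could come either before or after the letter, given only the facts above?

2

Forced before the letter: the package; forced after the letter: the contract, the manuscript, the parcel, the receipt, and the sample.
That leaves the report and the voucher with no forced order relative to the letter — 2.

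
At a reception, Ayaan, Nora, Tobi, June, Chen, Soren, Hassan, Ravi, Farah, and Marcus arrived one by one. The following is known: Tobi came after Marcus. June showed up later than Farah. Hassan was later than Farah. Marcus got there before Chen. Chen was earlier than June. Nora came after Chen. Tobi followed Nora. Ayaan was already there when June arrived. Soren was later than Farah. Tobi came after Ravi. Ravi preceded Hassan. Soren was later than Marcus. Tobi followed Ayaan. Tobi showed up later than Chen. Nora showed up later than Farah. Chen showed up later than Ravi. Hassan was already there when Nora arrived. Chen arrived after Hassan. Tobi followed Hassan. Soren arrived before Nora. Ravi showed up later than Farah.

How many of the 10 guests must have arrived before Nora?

Directly stated before Nora: Chen, Farah, Hassan, and Soren.
Marcus reaches Nora via Marcus → Chen → Nora.
Ravi reaches Nora via Ravi → Hassan → Nora.
That's Chen, Farah, Hassan, Marcus, Ravi, and Soren — 6 in all.

6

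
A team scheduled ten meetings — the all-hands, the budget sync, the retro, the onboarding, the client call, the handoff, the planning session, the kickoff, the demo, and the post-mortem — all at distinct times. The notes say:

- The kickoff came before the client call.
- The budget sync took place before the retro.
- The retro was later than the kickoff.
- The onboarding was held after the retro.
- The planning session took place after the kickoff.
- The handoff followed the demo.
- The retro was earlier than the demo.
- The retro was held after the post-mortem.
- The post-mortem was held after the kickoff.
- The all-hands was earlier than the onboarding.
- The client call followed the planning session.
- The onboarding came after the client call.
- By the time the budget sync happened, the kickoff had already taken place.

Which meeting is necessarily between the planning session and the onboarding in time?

the client call

Tracing the constraints gives the planning session → the client call → the onboarding, so the client call sits after the planning session and before the onboarding.
No other meeting is forced both after the planning session and before the onboarding.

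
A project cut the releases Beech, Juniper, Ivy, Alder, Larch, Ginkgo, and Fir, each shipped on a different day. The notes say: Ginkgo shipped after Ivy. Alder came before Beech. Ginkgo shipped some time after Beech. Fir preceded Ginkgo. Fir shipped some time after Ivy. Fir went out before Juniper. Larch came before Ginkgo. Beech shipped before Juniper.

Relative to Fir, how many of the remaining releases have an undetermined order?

3

Forced before Fir: Ivy; forced after Fir: Ginkgo and Juniper.
That leaves Alder, Beech, and Larch with no forced order relative to Fir — 3.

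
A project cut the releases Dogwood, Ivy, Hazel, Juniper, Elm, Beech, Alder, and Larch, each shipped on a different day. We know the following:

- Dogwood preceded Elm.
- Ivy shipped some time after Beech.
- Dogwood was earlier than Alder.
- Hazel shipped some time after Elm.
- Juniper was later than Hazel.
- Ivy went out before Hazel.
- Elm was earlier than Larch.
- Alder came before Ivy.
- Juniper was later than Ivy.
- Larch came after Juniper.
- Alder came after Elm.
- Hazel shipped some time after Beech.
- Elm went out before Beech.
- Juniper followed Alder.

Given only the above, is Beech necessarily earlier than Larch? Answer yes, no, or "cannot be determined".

Chain the constraints: Beech → Hazel → Juniper → Larch. Each link is directly stated, so Beech comes before Larch.

yes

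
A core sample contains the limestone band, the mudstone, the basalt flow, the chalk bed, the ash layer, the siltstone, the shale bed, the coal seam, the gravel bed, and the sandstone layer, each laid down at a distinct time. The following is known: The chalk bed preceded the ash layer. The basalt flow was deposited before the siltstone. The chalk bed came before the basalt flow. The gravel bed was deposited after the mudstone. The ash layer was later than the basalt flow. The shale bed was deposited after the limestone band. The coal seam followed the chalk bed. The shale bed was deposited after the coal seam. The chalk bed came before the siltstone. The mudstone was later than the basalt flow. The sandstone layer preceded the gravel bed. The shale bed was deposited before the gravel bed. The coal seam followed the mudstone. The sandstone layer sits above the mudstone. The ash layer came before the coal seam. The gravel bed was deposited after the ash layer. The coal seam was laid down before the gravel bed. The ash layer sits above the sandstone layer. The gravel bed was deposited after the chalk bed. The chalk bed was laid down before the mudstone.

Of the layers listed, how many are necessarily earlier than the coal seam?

Directly stated before the coal seam: the ash layer, the chalk bed, and the mudstone.
The basalt flow reaches the coal seam via the basalt flow → the ash layer → the coal seam.
The sandstone layer reaches the coal seam via the sandstone layer → the ash layer → the coal seam.
No chain forces the shale bed (or any of the others) ahead of the coal seam.
That's the ash layer, the basalt flow, the chalk bed, the mudstone, and the sandstone layer — 5 in all.

5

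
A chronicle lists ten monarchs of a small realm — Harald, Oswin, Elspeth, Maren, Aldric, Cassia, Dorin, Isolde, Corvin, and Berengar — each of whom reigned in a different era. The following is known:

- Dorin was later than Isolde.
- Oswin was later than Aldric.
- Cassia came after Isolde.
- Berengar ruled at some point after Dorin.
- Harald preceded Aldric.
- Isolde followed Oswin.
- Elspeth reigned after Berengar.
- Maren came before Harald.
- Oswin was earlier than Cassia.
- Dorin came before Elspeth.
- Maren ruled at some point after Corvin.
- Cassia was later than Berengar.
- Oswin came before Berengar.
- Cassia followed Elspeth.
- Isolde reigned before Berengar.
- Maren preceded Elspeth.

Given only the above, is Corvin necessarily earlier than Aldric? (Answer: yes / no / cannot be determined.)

yes

Chain the constraints: Corvin → Maren → Harald → Aldric. Each link is directly stated, so Corvin comes before Aldric.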